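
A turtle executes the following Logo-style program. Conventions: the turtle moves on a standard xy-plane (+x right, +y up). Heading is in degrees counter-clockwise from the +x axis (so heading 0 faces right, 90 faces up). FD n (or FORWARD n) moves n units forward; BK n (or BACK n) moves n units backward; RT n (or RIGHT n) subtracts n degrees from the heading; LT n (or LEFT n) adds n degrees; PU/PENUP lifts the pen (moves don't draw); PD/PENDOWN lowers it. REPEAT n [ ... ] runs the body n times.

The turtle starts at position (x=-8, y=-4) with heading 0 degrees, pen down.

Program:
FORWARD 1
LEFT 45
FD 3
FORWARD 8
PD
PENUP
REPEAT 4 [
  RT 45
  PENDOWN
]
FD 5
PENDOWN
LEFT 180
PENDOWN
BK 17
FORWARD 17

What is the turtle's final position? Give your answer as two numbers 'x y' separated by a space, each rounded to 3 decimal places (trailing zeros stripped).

Answer: -2.757 0.243

Derivation:
Executing turtle program step by step:
Start: pos=(-8,-4), heading=0, pen down
FD 1: (-8,-4) -> (-7,-4) [heading=0, draw]
LT 45: heading 0 -> 45
FD 3: (-7,-4) -> (-4.879,-1.879) [heading=45, draw]
FD 8: (-4.879,-1.879) -> (0.778,3.778) [heading=45, draw]
PD: pen down
PU: pen up
REPEAT 4 [
  -- iteration 1/4 --
  RT 45: heading 45 -> 0
  PD: pen down
  -- iteration 2/4 --
  RT 45: heading 0 -> 315
  PD: pen down
  -- iteration 3/4 --
  RT 45: heading 315 -> 270
  PD: pen down
  -- iteration 4/4 --
  RT 45: heading 270 -> 225
  PD: pen down
]
FD 5: (0.778,3.778) -> (-2.757,0.243) [heading=225, draw]
PD: pen down
LT 180: heading 225 -> 45
PD: pen down
BK 17: (-2.757,0.243) -> (-14.778,-11.778) [heading=45, draw]
FD 17: (-14.778,-11.778) -> (-2.757,0.243) [heading=45, draw]
Final: pos=(-2.757,0.243), heading=45, 6 segment(s) drawn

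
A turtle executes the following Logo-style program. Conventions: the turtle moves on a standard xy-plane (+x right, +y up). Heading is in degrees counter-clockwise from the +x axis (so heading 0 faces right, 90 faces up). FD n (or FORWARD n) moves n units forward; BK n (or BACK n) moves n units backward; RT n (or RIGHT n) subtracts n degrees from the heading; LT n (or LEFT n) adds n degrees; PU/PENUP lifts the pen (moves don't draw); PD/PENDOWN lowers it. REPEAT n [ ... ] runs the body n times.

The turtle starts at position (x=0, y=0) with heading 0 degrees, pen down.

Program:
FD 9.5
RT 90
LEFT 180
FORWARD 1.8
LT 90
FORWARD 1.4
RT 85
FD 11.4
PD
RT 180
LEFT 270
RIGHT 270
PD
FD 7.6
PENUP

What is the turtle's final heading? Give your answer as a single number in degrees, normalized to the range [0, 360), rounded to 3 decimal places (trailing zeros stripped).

Executing turtle program step by step:
Start: pos=(0,0), heading=0, pen down
FD 9.5: (0,0) -> (9.5,0) [heading=0, draw]
RT 90: heading 0 -> 270
LT 180: heading 270 -> 90
FD 1.8: (9.5,0) -> (9.5,1.8) [heading=90, draw]
LT 90: heading 90 -> 180
FD 1.4: (9.5,1.8) -> (8.1,1.8) [heading=180, draw]
RT 85: heading 180 -> 95
FD 11.4: (8.1,1.8) -> (7.106,13.157) [heading=95, draw]
PD: pen down
RT 180: heading 95 -> 275
LT 270: heading 275 -> 185
RT 270: heading 185 -> 275
PD: pen down
FD 7.6: (7.106,13.157) -> (7.769,5.586) [heading=275, draw]
PU: pen up
Final: pos=(7.769,5.586), heading=275, 5 segment(s) drawn

Answer: 275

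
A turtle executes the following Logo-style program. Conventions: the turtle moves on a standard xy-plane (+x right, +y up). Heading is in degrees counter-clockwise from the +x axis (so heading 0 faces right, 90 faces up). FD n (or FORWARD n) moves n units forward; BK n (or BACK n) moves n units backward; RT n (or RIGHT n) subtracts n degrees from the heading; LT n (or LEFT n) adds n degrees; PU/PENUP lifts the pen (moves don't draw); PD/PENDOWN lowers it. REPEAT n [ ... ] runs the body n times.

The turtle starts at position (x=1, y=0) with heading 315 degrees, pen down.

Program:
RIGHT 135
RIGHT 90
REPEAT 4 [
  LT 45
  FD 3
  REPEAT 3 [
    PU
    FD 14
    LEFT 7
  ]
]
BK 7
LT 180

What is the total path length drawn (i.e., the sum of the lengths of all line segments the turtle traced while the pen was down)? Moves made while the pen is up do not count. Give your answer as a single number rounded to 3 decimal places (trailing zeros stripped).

Executing turtle program step by step:
Start: pos=(1,0), heading=315, pen down
RT 135: heading 315 -> 180
RT 90: heading 180 -> 90
REPEAT 4 [
  -- iteration 1/4 --
  LT 45: heading 90 -> 135
  FD 3: (1,0) -> (-1.121,2.121) [heading=135, draw]
  REPEAT 3 [
    -- iteration 1/3 --
    PU: pen up
    FD 14: (-1.121,2.121) -> (-11.021,12.021) [heading=135, move]
    LT 7: heading 135 -> 142
    -- iteration 2/3 --
    PU: pen up
    FD 14: (-11.021,12.021) -> (-22.053,20.64) [heading=142, move]
    LT 7: heading 142 -> 149
    -- iteration 3/3 --
    PU: pen up
    FD 14: (-22.053,20.64) -> (-34.053,27.851) [heading=149, move]
    LT 7: heading 149 -> 156
  ]
  -- iteration 2/4 --
  LT 45: heading 156 -> 201
  FD 3: (-34.053,27.851) -> (-36.854,26.776) [heading=201, move]
  REPEAT 3 [
    -- iteration 1/3 --
    PU: pen up
    FD 14: (-36.854,26.776) -> (-49.924,21.758) [heading=201, move]
    LT 7: heading 201 -> 208
    -- iteration 2/3 --
    PU: pen up
    FD 14: (-49.924,21.758) -> (-62.285,15.186) [heading=208, move]
    LT 7: heading 208 -> 215
    -- iteration 3/3 --
    PU: pen up
    FD 14: (-62.285,15.186) -> (-73.754,7.156) [heading=215, move]
    LT 7: heading 215 -> 222
  ]
  -- iteration 3/4 --
  LT 45: heading 222 -> 267
  FD 3: (-73.754,7.156) -> (-73.911,4.16) [heading=267, move]
  REPEAT 3 [
    -- iteration 1/3 --
    PU: pen up
    FD 14: (-73.911,4.16) -> (-74.643,-9.821) [heading=267, move]
    LT 7: heading 267 -> 274
    -- iteration 2/3 --
    PU: pen up
    FD 14: (-74.643,-9.821) -> (-73.667,-23.787) [heading=274, move]
    LT 7: heading 274 -> 281
    -- iteration 3/3 --
    PU: pen up
    FD 14: (-73.667,-23.787) -> (-70.995,-37.53) [heading=281, move]
    LT 7: heading 281 -> 288
  ]
  -- iteration 4/4 --
  LT 45: heading 288 -> 333
  FD 3: (-70.995,-37.53) -> (-68.322,-38.892) [heading=333, move]
  REPEAT 3 [
    -- iteration 1/3 --
    PU: pen up
    FD 14: (-68.322,-38.892) -> (-55.848,-45.248) [heading=333, move]
    LT 7: heading 333 -> 340
    -- iteration 2/3 --
    PU: pen up
    FD 14: (-55.848,-45.248) -> (-42.693,-50.036) [heading=340, move]
    LT 7: heading 340 -> 347
    -- iteration 3/3 --
    PU: pen up
    FD 14: (-42.693,-50.036) -> (-29.051,-53.185) [heading=347, move]
    LT 7: heading 347 -> 354
  ]
]
BK 7: (-29.051,-53.185) -> (-36.013,-52.453) [heading=354, move]
LT 180: heading 354 -> 174
Final: pos=(-36.013,-52.453), heading=174, 1 segment(s) drawn

Segment lengths:
  seg 1: (1,0) -> (-1.121,2.121), length = 3
Total = 3

Answer: 3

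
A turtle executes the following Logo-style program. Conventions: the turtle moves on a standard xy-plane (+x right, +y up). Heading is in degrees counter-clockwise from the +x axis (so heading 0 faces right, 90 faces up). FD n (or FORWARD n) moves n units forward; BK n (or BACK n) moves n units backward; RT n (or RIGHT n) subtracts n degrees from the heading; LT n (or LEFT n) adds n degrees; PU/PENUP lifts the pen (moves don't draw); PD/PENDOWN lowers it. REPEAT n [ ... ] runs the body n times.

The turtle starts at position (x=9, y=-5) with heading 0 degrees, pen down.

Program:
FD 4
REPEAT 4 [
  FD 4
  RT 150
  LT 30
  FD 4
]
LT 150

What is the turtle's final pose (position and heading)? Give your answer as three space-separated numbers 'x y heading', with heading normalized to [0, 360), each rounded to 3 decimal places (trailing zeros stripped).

Executing turtle program step by step:
Start: pos=(9,-5), heading=0, pen down
FD 4: (9,-5) -> (13,-5) [heading=0, draw]
REPEAT 4 [
  -- iteration 1/4 --
  FD 4: (13,-5) -> (17,-5) [heading=0, draw]
  RT 150: heading 0 -> 210
  LT 30: heading 210 -> 240
  FD 4: (17,-5) -> (15,-8.464) [heading=240, draw]
  -- iteration 2/4 --
  FD 4: (15,-8.464) -> (13,-11.928) [heading=240, draw]
  RT 150: heading 240 -> 90
  LT 30: heading 90 -> 120
  FD 4: (13,-11.928) -> (11,-8.464) [heading=120, draw]
  -- iteration 3/4 --
  FD 4: (11,-8.464) -> (9,-5) [heading=120, draw]
  RT 150: heading 120 -> 330
  LT 30: heading 330 -> 0
  FD 4: (9,-5) -> (13,-5) [heading=0, draw]
  -- iteration 4/4 --
  FD 4: (13,-5) -> (17,-5) [heading=0, draw]
  RT 150: heading 0 -> 210
  LT 30: heading 210 -> 240
  FD 4: (17,-5) -> (15,-8.464) [heading=240, draw]
]
LT 150: heading 240 -> 30
Final: pos=(15,-8.464), heading=30, 9 segment(s) drawn

Answer: 15 -8.464 30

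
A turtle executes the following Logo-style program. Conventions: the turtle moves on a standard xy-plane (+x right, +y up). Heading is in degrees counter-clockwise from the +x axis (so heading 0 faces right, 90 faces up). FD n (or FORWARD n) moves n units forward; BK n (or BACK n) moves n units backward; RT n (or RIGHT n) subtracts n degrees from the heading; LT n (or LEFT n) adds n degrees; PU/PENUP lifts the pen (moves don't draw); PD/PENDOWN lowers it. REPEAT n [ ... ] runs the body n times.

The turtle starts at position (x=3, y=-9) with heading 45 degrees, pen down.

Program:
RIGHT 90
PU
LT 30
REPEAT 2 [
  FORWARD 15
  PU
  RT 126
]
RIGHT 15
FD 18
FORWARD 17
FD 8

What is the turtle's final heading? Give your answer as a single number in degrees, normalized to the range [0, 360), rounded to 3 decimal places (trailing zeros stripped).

Answer: 78

Derivation:
Executing turtle program step by step:
Start: pos=(3,-9), heading=45, pen down
RT 90: heading 45 -> 315
PU: pen up
LT 30: heading 315 -> 345
REPEAT 2 [
  -- iteration 1/2 --
  FD 15: (3,-9) -> (17.489,-12.882) [heading=345, move]
  PU: pen up
  RT 126: heading 345 -> 219
  -- iteration 2/2 --
  FD 15: (17.489,-12.882) -> (5.832,-22.322) [heading=219, move]
  PU: pen up
  RT 126: heading 219 -> 93
]
RT 15: heading 93 -> 78
FD 18: (5.832,-22.322) -> (9.574,-4.715) [heading=78, move]
FD 17: (9.574,-4.715) -> (13.109,11.913) [heading=78, move]
FD 8: (13.109,11.913) -> (14.772,19.738) [heading=78, move]
Final: pos=(14.772,19.738), heading=78, 0 segment(s) drawn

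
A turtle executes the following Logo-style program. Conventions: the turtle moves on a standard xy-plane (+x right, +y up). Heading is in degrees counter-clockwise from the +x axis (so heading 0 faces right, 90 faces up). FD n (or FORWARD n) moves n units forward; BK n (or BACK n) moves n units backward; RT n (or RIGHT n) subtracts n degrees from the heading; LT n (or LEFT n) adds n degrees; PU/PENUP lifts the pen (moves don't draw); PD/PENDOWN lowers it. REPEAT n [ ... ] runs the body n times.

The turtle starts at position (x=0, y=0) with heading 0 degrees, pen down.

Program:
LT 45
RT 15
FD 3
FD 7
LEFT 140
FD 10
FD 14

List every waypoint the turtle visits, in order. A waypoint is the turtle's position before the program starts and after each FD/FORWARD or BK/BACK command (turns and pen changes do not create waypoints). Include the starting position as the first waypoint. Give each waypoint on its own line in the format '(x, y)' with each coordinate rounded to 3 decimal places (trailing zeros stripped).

Answer: (0, 0)
(2.598, 1.5)
(8.66, 5)
(-1.188, 6.736)
(-14.975, 9.168)

Derivation:
Executing turtle program step by step:
Start: pos=(0,0), heading=0, pen down
LT 45: heading 0 -> 45
RT 15: heading 45 -> 30
FD 3: (0,0) -> (2.598,1.5) [heading=30, draw]
FD 7: (2.598,1.5) -> (8.66,5) [heading=30, draw]
LT 140: heading 30 -> 170
FD 10: (8.66,5) -> (-1.188,6.736) [heading=170, draw]
FD 14: (-1.188,6.736) -> (-14.975,9.168) [heading=170, draw]
Final: pos=(-14.975,9.168), heading=170, 4 segment(s) drawn
Waypoints (5 total):
(0, 0)
(2.598, 1.5)
(8.66, 5)
(-1.188, 6.736)
(-14.975, 9.168)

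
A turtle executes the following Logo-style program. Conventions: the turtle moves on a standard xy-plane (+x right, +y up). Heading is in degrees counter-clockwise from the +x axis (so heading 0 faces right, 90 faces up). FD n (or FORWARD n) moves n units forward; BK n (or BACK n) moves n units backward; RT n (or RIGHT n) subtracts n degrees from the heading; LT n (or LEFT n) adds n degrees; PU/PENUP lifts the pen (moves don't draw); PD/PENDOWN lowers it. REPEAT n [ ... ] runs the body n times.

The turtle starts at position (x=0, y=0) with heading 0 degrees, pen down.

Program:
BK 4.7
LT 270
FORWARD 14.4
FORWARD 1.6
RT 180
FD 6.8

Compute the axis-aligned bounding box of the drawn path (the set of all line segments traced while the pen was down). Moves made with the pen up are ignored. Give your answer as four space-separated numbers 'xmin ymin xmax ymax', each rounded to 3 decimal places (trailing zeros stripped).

Executing turtle program step by step:
Start: pos=(0,0), heading=0, pen down
BK 4.7: (0,0) -> (-4.7,0) [heading=0, draw]
LT 270: heading 0 -> 270
FD 14.4: (-4.7,0) -> (-4.7,-14.4) [heading=270, draw]
FD 1.6: (-4.7,-14.4) -> (-4.7,-16) [heading=270, draw]
RT 180: heading 270 -> 90
FD 6.8: (-4.7,-16) -> (-4.7,-9.2) [heading=90, draw]
Final: pos=(-4.7,-9.2), heading=90, 4 segment(s) drawn

Segment endpoints: x in {-4.7, -4.7, 0}, y in {-16, -14.4, -9.2, 0}
xmin=-4.7, ymin=-16, xmax=0, ymax=0

Answer: -4.7 -16 0 0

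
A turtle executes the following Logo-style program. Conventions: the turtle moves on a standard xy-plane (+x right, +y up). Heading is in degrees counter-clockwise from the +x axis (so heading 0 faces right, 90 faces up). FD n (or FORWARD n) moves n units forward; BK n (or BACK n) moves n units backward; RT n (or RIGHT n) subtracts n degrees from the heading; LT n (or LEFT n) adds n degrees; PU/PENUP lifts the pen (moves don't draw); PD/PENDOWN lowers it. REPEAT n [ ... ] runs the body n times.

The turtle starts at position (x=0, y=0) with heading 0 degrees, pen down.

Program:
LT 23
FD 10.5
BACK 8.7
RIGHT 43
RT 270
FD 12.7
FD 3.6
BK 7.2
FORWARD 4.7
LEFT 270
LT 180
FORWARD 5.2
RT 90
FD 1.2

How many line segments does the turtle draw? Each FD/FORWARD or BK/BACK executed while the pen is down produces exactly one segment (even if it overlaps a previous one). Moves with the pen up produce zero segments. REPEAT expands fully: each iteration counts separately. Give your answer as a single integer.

Answer: 8

Derivation:
Executing turtle program step by step:
Start: pos=(0,0), heading=0, pen down
LT 23: heading 0 -> 23
FD 10.5: (0,0) -> (9.665,4.103) [heading=23, draw]
BK 8.7: (9.665,4.103) -> (1.657,0.703) [heading=23, draw]
RT 43: heading 23 -> 340
RT 270: heading 340 -> 70
FD 12.7: (1.657,0.703) -> (6.001,12.637) [heading=70, draw]
FD 3.6: (6.001,12.637) -> (7.232,16.02) [heading=70, draw]
BK 7.2: (7.232,16.02) -> (4.769,9.255) [heading=70, draw]
FD 4.7: (4.769,9.255) -> (6.377,13.671) [heading=70, draw]
LT 270: heading 70 -> 340
LT 180: heading 340 -> 160
FD 5.2: (6.377,13.671) -> (1.49,15.45) [heading=160, draw]
RT 90: heading 160 -> 70
FD 1.2: (1.49,15.45) -> (1.901,16.577) [heading=70, draw]
Final: pos=(1.901,16.577), heading=70, 8 segment(s) drawn
Segments drawn: 8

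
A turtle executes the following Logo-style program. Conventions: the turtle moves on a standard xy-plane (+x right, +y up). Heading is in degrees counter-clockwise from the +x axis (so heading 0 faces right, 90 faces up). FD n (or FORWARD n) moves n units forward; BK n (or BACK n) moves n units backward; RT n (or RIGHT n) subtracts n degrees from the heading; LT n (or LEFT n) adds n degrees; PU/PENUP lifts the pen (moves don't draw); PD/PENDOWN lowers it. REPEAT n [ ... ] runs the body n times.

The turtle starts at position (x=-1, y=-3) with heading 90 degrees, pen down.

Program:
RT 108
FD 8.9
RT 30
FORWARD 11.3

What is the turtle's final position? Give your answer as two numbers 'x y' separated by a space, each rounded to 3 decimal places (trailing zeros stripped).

Answer: 15.026 -14.148

Derivation:
Executing turtle program step by step:
Start: pos=(-1,-3), heading=90, pen down
RT 108: heading 90 -> 342
FD 8.9: (-1,-3) -> (7.464,-5.75) [heading=342, draw]
RT 30: heading 342 -> 312
FD 11.3: (7.464,-5.75) -> (15.026,-14.148) [heading=312, draw]
Final: pos=(15.026,-14.148), heading=312, 2 segment(s) drawn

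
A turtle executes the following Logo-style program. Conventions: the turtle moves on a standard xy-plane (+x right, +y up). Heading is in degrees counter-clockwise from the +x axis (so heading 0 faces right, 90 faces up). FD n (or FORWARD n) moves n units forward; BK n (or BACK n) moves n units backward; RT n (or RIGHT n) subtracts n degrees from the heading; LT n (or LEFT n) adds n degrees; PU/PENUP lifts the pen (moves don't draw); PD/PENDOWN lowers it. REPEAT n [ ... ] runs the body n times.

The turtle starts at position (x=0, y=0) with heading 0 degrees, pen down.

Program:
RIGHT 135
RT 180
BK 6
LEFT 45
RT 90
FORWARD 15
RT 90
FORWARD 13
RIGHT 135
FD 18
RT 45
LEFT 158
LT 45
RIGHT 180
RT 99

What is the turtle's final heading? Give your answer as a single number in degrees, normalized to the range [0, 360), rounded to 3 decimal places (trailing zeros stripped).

Answer: 14

Derivation:
Executing turtle program step by step:
Start: pos=(0,0), heading=0, pen down
RT 135: heading 0 -> 225
RT 180: heading 225 -> 45
BK 6: (0,0) -> (-4.243,-4.243) [heading=45, draw]
LT 45: heading 45 -> 90
RT 90: heading 90 -> 0
FD 15: (-4.243,-4.243) -> (10.757,-4.243) [heading=0, draw]
RT 90: heading 0 -> 270
FD 13: (10.757,-4.243) -> (10.757,-17.243) [heading=270, draw]
RT 135: heading 270 -> 135
FD 18: (10.757,-17.243) -> (-1.971,-4.515) [heading=135, draw]
RT 45: heading 135 -> 90
LT 158: heading 90 -> 248
LT 45: heading 248 -> 293
RT 180: heading 293 -> 113
RT 99: heading 113 -> 14
Final: pos=(-1.971,-4.515), heading=14, 4 segment(s) drawn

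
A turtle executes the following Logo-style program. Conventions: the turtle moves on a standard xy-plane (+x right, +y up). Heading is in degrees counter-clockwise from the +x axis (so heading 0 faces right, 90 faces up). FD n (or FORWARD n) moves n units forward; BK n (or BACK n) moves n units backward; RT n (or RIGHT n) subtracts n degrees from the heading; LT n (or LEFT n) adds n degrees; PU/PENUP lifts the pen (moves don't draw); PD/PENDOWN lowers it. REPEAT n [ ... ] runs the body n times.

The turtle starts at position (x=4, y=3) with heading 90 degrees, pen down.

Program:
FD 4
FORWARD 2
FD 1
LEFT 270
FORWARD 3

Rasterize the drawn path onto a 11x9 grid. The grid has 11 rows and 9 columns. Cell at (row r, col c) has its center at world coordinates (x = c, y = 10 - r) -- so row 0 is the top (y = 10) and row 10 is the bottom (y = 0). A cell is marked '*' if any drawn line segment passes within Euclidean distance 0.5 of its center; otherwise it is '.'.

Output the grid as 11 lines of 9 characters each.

Segment 0: (4,3) -> (4,7)
Segment 1: (4,7) -> (4,9)
Segment 2: (4,9) -> (4,10)
Segment 3: (4,10) -> (7,10)

Answer: ....****.
....*....
....*....
....*....
....*....
....*....
....*....
....*....
.........
.........
.........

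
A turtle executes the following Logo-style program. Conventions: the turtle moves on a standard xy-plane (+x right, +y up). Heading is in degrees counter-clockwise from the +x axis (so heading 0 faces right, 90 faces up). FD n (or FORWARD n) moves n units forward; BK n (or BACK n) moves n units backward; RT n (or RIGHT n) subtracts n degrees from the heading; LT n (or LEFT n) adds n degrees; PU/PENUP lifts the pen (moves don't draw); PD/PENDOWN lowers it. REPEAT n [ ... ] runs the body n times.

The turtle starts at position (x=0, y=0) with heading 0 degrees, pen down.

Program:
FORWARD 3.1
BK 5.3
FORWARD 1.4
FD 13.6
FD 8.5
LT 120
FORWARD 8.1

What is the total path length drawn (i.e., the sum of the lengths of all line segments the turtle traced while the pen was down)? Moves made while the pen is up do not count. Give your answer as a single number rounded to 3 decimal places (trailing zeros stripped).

Executing turtle program step by step:
Start: pos=(0,0), heading=0, pen down
FD 3.1: (0,0) -> (3.1,0) [heading=0, draw]
BK 5.3: (3.1,0) -> (-2.2,0) [heading=0, draw]
FD 1.4: (-2.2,0) -> (-0.8,0) [heading=0, draw]
FD 13.6: (-0.8,0) -> (12.8,0) [heading=0, draw]
FD 8.5: (12.8,0) -> (21.3,0) [heading=0, draw]
LT 120: heading 0 -> 120
FD 8.1: (21.3,0) -> (17.25,7.015) [heading=120, draw]
Final: pos=(17.25,7.015), heading=120, 6 segment(s) drawn

Segment lengths:
  seg 1: (0,0) -> (3.1,0), length = 3.1
  seg 2: (3.1,0) -> (-2.2,0), length = 5.3
  seg 3: (-2.2,0) -> (-0.8,0), length = 1.4
  seg 4: (-0.8,0) -> (12.8,0), length = 13.6
  seg 5: (12.8,0) -> (21.3,0), length = 8.5
  seg 6: (21.3,0) -> (17.25,7.015), length = 8.1
Total = 40

Answer: 40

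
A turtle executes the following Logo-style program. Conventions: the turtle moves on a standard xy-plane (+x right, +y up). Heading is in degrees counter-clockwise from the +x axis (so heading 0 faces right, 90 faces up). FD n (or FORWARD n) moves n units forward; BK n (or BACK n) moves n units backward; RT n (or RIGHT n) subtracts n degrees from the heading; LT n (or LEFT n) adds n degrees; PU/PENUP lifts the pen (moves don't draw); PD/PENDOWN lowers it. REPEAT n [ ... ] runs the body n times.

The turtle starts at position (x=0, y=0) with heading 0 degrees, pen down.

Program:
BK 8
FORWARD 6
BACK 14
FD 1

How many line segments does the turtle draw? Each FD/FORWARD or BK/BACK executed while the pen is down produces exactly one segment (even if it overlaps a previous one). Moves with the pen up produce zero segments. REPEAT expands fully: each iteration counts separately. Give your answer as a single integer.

Executing turtle program step by step:
Start: pos=(0,0), heading=0, pen down
BK 8: (0,0) -> (-8,0) [heading=0, draw]
FD 6: (-8,0) -> (-2,0) [heading=0, draw]
BK 14: (-2,0) -> (-16,0) [heading=0, draw]
FD 1: (-16,0) -> (-15,0) [heading=0, draw]
Final: pos=(-15,0), heading=0, 4 segment(s) drawn
Segments drawn: 4

Answer: 4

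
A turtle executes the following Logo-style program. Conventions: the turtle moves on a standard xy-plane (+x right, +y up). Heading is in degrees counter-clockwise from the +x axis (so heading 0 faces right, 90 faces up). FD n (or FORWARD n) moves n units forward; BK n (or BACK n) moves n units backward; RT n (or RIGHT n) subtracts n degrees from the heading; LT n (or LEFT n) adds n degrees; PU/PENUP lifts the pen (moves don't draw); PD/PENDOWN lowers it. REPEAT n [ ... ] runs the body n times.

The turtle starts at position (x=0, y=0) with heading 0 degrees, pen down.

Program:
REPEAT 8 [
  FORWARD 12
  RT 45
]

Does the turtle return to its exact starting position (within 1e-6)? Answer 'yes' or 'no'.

Executing turtle program step by step:
Start: pos=(0,0), heading=0, pen down
REPEAT 8 [
  -- iteration 1/8 --
  FD 12: (0,0) -> (12,0) [heading=0, draw]
  RT 45: heading 0 -> 315
  -- iteration 2/8 --
  FD 12: (12,0) -> (20.485,-8.485) [heading=315, draw]
  RT 45: heading 315 -> 270
  -- iteration 3/8 --
  FD 12: (20.485,-8.485) -> (20.485,-20.485) [heading=270, draw]
  RT 45: heading 270 -> 225
  -- iteration 4/8 --
  FD 12: (20.485,-20.485) -> (12,-28.971) [heading=225, draw]
  RT 45: heading 225 -> 180
  -- iteration 5/8 --
  FD 12: (12,-28.971) -> (0,-28.971) [heading=180, draw]
  RT 45: heading 180 -> 135
  -- iteration 6/8 --
  FD 12: (0,-28.971) -> (-8.485,-20.485) [heading=135, draw]
  RT 45: heading 135 -> 90
  -- iteration 7/8 --
  FD 12: (-8.485,-20.485) -> (-8.485,-8.485) [heading=90, draw]
  RT 45: heading 90 -> 45
  -- iteration 8/8 --
  FD 12: (-8.485,-8.485) -> (0,0) [heading=45, draw]
  RT 45: heading 45 -> 0
]
Final: pos=(0,0), heading=0, 8 segment(s) drawn

Start position: (0, 0)
Final position: (0, 0)
Distance = 0; < 1e-6 -> CLOSED

Answer: yes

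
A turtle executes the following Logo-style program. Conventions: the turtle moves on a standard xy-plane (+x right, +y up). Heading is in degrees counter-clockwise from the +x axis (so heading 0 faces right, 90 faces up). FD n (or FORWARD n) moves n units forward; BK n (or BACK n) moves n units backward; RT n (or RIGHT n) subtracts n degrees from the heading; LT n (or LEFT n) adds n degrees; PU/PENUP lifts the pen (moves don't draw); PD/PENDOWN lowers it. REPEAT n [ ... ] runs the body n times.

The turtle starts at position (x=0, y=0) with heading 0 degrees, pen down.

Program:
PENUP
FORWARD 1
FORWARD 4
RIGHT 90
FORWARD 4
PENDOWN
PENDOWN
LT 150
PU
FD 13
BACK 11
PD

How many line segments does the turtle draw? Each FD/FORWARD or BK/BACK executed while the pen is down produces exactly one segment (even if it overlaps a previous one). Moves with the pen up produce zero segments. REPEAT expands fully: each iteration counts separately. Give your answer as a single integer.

Answer: 0

Derivation:
Executing turtle program step by step:
Start: pos=(0,0), heading=0, pen down
PU: pen up
FD 1: (0,0) -> (1,0) [heading=0, move]
FD 4: (1,0) -> (5,0) [heading=0, move]
RT 90: heading 0 -> 270
FD 4: (5,0) -> (5,-4) [heading=270, move]
PD: pen down
PD: pen down
LT 150: heading 270 -> 60
PU: pen up
FD 13: (5,-4) -> (11.5,7.258) [heading=60, move]
BK 11: (11.5,7.258) -> (6,-2.268) [heading=60, move]
PD: pen down
Final: pos=(6,-2.268), heading=60, 0 segment(s) drawn
Segments drawn: 0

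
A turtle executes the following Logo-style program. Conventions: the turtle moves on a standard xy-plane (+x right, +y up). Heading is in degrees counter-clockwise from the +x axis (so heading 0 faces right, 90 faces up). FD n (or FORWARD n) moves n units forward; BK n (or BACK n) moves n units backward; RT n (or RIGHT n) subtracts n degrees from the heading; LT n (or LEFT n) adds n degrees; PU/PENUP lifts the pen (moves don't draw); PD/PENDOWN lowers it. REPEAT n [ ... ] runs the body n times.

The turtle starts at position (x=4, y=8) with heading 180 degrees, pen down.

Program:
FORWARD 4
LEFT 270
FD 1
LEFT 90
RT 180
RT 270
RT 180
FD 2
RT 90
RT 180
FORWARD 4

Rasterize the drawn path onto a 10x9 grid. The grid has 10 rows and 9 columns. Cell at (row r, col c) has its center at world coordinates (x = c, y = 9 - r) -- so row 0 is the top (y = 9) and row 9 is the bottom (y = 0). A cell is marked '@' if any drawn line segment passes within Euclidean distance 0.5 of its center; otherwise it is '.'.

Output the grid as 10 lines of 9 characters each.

Segment 0: (4,8) -> (0,8)
Segment 1: (0,8) -> (0,9)
Segment 2: (0,9) -> (0,7)
Segment 3: (0,7) -> (4,7)

Answer: @........
@@@@@....
@@@@@....
.........
.........
.........
.........
.........
.........
.........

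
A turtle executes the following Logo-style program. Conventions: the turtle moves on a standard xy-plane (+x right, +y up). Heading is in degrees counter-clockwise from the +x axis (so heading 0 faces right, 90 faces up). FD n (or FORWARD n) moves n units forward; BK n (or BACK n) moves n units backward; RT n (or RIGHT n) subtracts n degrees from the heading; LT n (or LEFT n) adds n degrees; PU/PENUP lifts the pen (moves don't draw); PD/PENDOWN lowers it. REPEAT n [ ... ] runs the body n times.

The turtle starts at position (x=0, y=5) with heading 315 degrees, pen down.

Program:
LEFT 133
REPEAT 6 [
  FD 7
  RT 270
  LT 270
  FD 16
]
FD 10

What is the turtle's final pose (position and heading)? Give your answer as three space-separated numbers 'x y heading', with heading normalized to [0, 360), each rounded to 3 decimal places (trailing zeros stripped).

Answer: 5.165 152.91 88

Derivation:
Executing turtle program step by step:
Start: pos=(0,5), heading=315, pen down
LT 133: heading 315 -> 88
REPEAT 6 [
  -- iteration 1/6 --
  FD 7: (0,5) -> (0.244,11.996) [heading=88, draw]
  RT 270: heading 88 -> 178
  LT 270: heading 178 -> 88
  FD 16: (0.244,11.996) -> (0.803,27.986) [heading=88, draw]
  -- iteration 2/6 --
  FD 7: (0.803,27.986) -> (1.047,34.982) [heading=88, draw]
  RT 270: heading 88 -> 178
  LT 270: heading 178 -> 88
  FD 16: (1.047,34.982) -> (1.605,50.972) [heading=88, draw]
  -- iteration 3/6 --
  FD 7: (1.605,50.972) -> (1.85,57.968) [heading=88, draw]
  RT 270: heading 88 -> 178
  LT 270: heading 178 -> 88
  FD 16: (1.85,57.968) -> (2.408,73.958) [heading=88, draw]
  -- iteration 4/6 --
  FD 7: (2.408,73.958) -> (2.652,80.954) [heading=88, draw]
  RT 270: heading 88 -> 178
  LT 270: heading 178 -> 88
  FD 16: (2.652,80.954) -> (3.211,96.944) [heading=88, draw]
  -- iteration 5/6 --
  FD 7: (3.211,96.944) -> (3.455,103.94) [heading=88, draw]
  RT 270: heading 88 -> 178
  LT 270: heading 178 -> 88
  FD 16: (3.455,103.94) -> (4.013,119.93) [heading=88, draw]
  -- iteration 6/6 --
  FD 7: (4.013,119.93) -> (4.258,126.926) [heading=88, draw]
  RT 270: heading 88 -> 178
  LT 270: heading 178 -> 88
  FD 16: (4.258,126.926) -> (4.816,142.916) [heading=88, draw]
]
FD 10: (4.816,142.916) -> (5.165,152.91) [heading=88, draw]
Final: pos=(5.165,152.91), heading=88, 13 segment(s) drawn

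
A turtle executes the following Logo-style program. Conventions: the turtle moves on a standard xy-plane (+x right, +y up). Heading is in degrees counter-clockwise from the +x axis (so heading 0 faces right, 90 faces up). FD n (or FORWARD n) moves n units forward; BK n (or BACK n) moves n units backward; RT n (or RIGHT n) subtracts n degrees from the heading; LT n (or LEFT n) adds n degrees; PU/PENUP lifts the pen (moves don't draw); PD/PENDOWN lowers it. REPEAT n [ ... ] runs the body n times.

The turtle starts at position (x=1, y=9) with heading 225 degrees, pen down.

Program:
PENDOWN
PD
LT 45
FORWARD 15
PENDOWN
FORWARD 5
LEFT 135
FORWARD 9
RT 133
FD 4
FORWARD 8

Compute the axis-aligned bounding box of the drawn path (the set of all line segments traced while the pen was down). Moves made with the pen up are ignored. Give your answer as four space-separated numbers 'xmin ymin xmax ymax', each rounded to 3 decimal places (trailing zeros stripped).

Answer: 1 -16.629 7.783 9

Derivation:
Executing turtle program step by step:
Start: pos=(1,9), heading=225, pen down
PD: pen down
PD: pen down
LT 45: heading 225 -> 270
FD 15: (1,9) -> (1,-6) [heading=270, draw]
PD: pen down
FD 5: (1,-6) -> (1,-11) [heading=270, draw]
LT 135: heading 270 -> 45
FD 9: (1,-11) -> (7.364,-4.636) [heading=45, draw]
RT 133: heading 45 -> 272
FD 4: (7.364,-4.636) -> (7.504,-8.634) [heading=272, draw]
FD 8: (7.504,-8.634) -> (7.783,-16.629) [heading=272, draw]
Final: pos=(7.783,-16.629), heading=272, 5 segment(s) drawn

Segment endpoints: x in {1, 1, 1, 7.364, 7.504, 7.783}, y in {-16.629, -11, -8.634, -6, -4.636, 9}
xmin=1, ymin=-16.629, xmax=7.783, ymax=9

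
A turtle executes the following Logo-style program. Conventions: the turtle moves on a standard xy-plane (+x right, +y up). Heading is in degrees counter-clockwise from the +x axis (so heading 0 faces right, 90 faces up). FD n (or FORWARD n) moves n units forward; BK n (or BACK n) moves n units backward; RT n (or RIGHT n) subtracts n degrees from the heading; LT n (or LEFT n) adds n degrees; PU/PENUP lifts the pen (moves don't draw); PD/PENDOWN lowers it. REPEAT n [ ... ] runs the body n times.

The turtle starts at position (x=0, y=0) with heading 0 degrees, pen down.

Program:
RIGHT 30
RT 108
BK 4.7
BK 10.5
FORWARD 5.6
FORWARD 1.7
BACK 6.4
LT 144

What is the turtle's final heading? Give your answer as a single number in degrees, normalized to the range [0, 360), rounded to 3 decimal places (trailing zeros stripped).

Executing turtle program step by step:
Start: pos=(0,0), heading=0, pen down
RT 30: heading 0 -> 330
RT 108: heading 330 -> 222
BK 4.7: (0,0) -> (3.493,3.145) [heading=222, draw]
BK 10.5: (3.493,3.145) -> (11.296,10.171) [heading=222, draw]
FD 5.6: (11.296,10.171) -> (7.134,6.424) [heading=222, draw]
FD 1.7: (7.134,6.424) -> (5.871,5.286) [heading=222, draw]
BK 6.4: (5.871,5.286) -> (10.627,9.569) [heading=222, draw]
LT 144: heading 222 -> 6
Final: pos=(10.627,9.569), heading=6, 5 segment(s) drawn

Answer: 6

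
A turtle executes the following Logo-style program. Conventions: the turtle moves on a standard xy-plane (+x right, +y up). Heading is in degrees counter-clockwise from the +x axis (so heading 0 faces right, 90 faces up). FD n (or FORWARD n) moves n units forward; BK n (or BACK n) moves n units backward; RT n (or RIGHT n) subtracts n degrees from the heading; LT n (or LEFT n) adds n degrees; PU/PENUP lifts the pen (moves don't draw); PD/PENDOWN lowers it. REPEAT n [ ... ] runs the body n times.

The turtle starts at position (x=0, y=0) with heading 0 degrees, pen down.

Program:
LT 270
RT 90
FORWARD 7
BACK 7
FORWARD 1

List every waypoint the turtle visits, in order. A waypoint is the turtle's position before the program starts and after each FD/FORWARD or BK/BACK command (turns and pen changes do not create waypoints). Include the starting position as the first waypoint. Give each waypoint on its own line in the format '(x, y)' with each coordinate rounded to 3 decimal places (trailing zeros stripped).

Answer: (0, 0)
(-7, 0)
(0, 0)
(-1, 0)

Derivation:
Executing turtle program step by step:
Start: pos=(0,0), heading=0, pen down
LT 270: heading 0 -> 270
RT 90: heading 270 -> 180
FD 7: (0,0) -> (-7,0) [heading=180, draw]
BK 7: (-7,0) -> (0,0) [heading=180, draw]
FD 1: (0,0) -> (-1,0) [heading=180, draw]
Final: pos=(-1,0), heading=180, 3 segment(s) drawn
Waypoints (4 total):
(0, 0)
(-7, 0)
(0, 0)
(-1, 0)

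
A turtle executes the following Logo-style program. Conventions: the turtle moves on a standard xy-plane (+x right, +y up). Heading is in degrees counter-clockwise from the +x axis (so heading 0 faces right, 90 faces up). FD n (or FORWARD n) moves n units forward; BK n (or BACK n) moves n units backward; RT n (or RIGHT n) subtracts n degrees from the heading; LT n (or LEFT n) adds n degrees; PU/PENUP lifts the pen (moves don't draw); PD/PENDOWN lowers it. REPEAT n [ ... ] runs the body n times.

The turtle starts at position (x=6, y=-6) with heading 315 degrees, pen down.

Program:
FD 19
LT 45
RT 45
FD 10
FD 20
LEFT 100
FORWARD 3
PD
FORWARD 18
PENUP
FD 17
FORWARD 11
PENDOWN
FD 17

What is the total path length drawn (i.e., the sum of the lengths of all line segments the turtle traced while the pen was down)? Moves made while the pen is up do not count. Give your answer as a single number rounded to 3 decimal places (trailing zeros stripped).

Answer: 87

Derivation:
Executing turtle program step by step:
Start: pos=(6,-6), heading=315, pen down
FD 19: (6,-6) -> (19.435,-19.435) [heading=315, draw]
LT 45: heading 315 -> 0
RT 45: heading 0 -> 315
FD 10: (19.435,-19.435) -> (26.506,-26.506) [heading=315, draw]
FD 20: (26.506,-26.506) -> (40.648,-40.648) [heading=315, draw]
LT 100: heading 315 -> 55
FD 3: (40.648,-40.648) -> (42.369,-38.191) [heading=55, draw]
PD: pen down
FD 18: (42.369,-38.191) -> (52.693,-23.446) [heading=55, draw]
PU: pen up
FD 17: (52.693,-23.446) -> (62.444,-9.52) [heading=55, move]
FD 11: (62.444,-9.52) -> (68.753,-0.51) [heading=55, move]
PD: pen down
FD 17: (68.753,-0.51) -> (78.504,13.416) [heading=55, draw]
Final: pos=(78.504,13.416), heading=55, 6 segment(s) drawn

Segment lengths:
  seg 1: (6,-6) -> (19.435,-19.435), length = 19
  seg 2: (19.435,-19.435) -> (26.506,-26.506), length = 10
  seg 3: (26.506,-26.506) -> (40.648,-40.648), length = 20
  seg 4: (40.648,-40.648) -> (42.369,-38.191), length = 3
  seg 5: (42.369,-38.191) -> (52.693,-23.446), length = 18
  seg 6: (68.753,-0.51) -> (78.504,13.416), length = 17
Total = 87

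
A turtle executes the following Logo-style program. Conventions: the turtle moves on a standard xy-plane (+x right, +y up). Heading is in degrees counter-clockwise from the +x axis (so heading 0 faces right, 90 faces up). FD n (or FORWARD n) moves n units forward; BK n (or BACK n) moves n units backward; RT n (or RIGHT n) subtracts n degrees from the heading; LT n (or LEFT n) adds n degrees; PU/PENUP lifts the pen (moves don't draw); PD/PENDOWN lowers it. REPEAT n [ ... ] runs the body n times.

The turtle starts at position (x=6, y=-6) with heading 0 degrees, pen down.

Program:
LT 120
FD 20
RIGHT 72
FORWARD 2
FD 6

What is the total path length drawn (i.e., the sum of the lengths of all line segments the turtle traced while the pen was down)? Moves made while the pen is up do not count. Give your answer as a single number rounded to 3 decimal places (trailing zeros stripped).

Executing turtle program step by step:
Start: pos=(6,-6), heading=0, pen down
LT 120: heading 0 -> 120
FD 20: (6,-6) -> (-4,11.321) [heading=120, draw]
RT 72: heading 120 -> 48
FD 2: (-4,11.321) -> (-2.662,12.807) [heading=48, draw]
FD 6: (-2.662,12.807) -> (1.353,17.266) [heading=48, draw]
Final: pos=(1.353,17.266), heading=48, 3 segment(s) drawn

Segment lengths:
  seg 1: (6,-6) -> (-4,11.321), length = 20
  seg 2: (-4,11.321) -> (-2.662,12.807), length = 2
  seg 3: (-2.662,12.807) -> (1.353,17.266), length = 6
Total = 28

Answer: 28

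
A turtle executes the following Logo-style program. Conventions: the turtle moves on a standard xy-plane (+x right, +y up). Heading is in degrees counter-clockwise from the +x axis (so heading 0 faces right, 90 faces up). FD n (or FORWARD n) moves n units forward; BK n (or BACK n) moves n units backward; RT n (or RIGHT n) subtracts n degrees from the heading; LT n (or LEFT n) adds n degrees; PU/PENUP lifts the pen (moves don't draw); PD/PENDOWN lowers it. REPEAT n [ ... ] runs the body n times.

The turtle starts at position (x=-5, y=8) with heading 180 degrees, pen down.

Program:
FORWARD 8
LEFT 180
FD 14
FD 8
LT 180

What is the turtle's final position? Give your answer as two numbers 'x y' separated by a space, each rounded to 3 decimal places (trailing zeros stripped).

Executing turtle program step by step:
Start: pos=(-5,8), heading=180, pen down
FD 8: (-5,8) -> (-13,8) [heading=180, draw]
LT 180: heading 180 -> 0
FD 14: (-13,8) -> (1,8) [heading=0, draw]
FD 8: (1,8) -> (9,8) [heading=0, draw]
LT 180: heading 0 -> 180
Final: pos=(9,8), heading=180, 3 segment(s) drawn

Answer: 9 8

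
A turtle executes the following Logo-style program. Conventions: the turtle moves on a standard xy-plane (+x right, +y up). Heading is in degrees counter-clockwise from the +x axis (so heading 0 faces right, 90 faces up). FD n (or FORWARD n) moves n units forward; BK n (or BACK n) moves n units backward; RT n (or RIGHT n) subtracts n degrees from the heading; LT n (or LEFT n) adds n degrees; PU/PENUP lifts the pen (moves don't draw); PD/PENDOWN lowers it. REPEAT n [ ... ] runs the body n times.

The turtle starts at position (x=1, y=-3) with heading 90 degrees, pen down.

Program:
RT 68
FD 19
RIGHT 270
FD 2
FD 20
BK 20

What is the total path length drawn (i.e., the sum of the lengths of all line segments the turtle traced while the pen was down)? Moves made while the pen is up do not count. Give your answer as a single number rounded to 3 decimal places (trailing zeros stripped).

Answer: 61

Derivation:
Executing turtle program step by step:
Start: pos=(1,-3), heading=90, pen down
RT 68: heading 90 -> 22
FD 19: (1,-3) -> (18.616,4.118) [heading=22, draw]
RT 270: heading 22 -> 112
FD 2: (18.616,4.118) -> (17.867,5.972) [heading=112, draw]
FD 20: (17.867,5.972) -> (10.375,24.516) [heading=112, draw]
BK 20: (10.375,24.516) -> (17.867,5.972) [heading=112, draw]
Final: pos=(17.867,5.972), heading=112, 4 segment(s) drawn

Segment lengths:
  seg 1: (1,-3) -> (18.616,4.118), length = 19
  seg 2: (18.616,4.118) -> (17.867,5.972), length = 2
  seg 3: (17.867,5.972) -> (10.375,24.516), length = 20
  seg 4: (10.375,24.516) -> (17.867,5.972), length = 20
Total = 61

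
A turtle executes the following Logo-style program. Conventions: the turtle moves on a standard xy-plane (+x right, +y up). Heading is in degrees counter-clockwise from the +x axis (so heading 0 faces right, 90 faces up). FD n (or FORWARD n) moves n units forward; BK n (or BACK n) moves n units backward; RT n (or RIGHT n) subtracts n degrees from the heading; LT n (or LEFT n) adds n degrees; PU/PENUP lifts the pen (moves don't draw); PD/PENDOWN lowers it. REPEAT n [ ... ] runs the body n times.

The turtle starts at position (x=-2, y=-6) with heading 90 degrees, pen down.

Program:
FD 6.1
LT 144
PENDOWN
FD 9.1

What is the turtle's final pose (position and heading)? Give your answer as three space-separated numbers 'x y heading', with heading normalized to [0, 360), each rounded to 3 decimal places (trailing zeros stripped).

Answer: -7.349 -7.262 234

Derivation:
Executing turtle program step by step:
Start: pos=(-2,-6), heading=90, pen down
FD 6.1: (-2,-6) -> (-2,0.1) [heading=90, draw]
LT 144: heading 90 -> 234
PD: pen down
FD 9.1: (-2,0.1) -> (-7.349,-7.262) [heading=234, draw]
Final: pos=(-7.349,-7.262), heading=234, 2 segment(s) drawn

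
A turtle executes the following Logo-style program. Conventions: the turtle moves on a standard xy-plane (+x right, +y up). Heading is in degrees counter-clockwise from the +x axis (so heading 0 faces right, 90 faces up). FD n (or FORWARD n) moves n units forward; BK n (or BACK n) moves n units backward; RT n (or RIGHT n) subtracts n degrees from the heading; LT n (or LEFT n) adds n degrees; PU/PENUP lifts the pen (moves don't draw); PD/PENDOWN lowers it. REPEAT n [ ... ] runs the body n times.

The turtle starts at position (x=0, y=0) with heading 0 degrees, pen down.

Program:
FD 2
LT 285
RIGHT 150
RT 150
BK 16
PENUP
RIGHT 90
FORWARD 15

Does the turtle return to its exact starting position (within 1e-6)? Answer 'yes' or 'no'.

Answer: no

Derivation:
Executing turtle program step by step:
Start: pos=(0,0), heading=0, pen down
FD 2: (0,0) -> (2,0) [heading=0, draw]
LT 285: heading 0 -> 285
RT 150: heading 285 -> 135
RT 150: heading 135 -> 345
BK 16: (2,0) -> (-13.455,4.141) [heading=345, draw]
PU: pen up
RT 90: heading 345 -> 255
FD 15: (-13.455,4.141) -> (-17.337,-10.348) [heading=255, move]
Final: pos=(-17.337,-10.348), heading=255, 2 segment(s) drawn

Start position: (0, 0)
Final position: (-17.337, -10.348)
Distance = 20.19; >= 1e-6 -> NOT closed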